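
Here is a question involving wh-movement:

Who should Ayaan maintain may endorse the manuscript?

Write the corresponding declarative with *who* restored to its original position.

Ayaan should maintain who may endorse the manuscript.

'who' functions as the subject of the clause embedded under 'maintain'. It moves to the left edge, and the trace sits right after 'maintain':
Who should Ayaan maintain ___ may endorse the manuscript?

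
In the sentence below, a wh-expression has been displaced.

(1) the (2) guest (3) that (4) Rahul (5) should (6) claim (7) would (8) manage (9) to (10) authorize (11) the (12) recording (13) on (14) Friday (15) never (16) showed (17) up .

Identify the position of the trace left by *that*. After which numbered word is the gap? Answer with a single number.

'that' functions as the subject of the clause embedded under 'claim'. Wh-movement fronts it, leaving a gap right after 'claim':
The guest that Rahul should claim ___ would manage to authorize the recording on Friday never showed up.
'claim' is word 6.

6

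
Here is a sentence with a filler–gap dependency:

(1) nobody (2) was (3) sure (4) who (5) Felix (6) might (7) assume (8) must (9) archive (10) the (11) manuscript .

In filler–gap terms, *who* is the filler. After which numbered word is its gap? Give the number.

7

Before movement: Felix might assume who must archive the manuscript.
The filler 'who' is interpreted as the subject of the clause embedded under 'assume'. Wh-movement fronts it, leaving a gap right after 'assume':
Nobody was sure who Felix might assume ___ must archive the manuscript.
'assume' is word 7.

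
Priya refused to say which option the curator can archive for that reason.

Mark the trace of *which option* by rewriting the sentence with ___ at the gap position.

Pre-movement form: The curator can archive which option for that reason.
'which option' is the direct object of 'archive'. The gap is right after 'archive'.

Priya refused to say which option the curator can archive ___ for that reason.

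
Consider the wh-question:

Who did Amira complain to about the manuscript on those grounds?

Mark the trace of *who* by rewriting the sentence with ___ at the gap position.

Who did Amira complain to ___ about the manuscript on those grounds?

Pre-movement form: Amira did complain to who about the manuscript on those grounds.
The filler 'who' is interpreted as the object of the preposition 'to'. The gap is right after 'to'.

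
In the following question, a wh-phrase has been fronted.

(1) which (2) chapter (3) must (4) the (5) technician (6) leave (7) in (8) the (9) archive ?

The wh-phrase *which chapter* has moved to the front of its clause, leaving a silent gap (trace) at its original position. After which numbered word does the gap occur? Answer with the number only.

6

Before movement: The technician must leave which chapter in the archive.
The filler 'which chapter' is interpreted as the direct object of 'leave'. It moves to the left edge, and the trace sits right after 'leave':
Which chapter must the technician leave ___ in the archive?
'leave' is word 6.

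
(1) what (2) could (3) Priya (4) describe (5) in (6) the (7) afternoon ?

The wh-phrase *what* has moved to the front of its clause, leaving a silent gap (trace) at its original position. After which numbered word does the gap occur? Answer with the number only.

4

In situ: Priya could describe what in the afternoon.
'what' is the direct object of 'describe'. Fronting leaves a gap immediately after 'describe':
What could Priya describe ___ in the afternoon?
'describe' is word 4.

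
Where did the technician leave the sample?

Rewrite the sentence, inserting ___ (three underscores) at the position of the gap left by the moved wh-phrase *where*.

Where did the technician leave the sample ___?

In situ: The technician did leave the sample where.
The filler 'where' is interpreted as the locative complement of 'leave'. The gap is right after 'sample'.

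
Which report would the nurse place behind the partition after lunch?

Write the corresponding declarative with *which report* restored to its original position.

The nurse would place which report behind the partition after lunch.

The filler 'which report' is interpreted as the direct object of 'place'. Fronting leaves a gap immediately after 'place':
Which report would the nurse place ___ behind the partition after lunch?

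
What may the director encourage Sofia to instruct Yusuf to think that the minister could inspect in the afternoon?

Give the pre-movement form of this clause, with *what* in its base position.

'what' functions as the direct object of 'inspect'. It moves to the left edge, and the trace sits right after 'inspect':
What may the director encourage Sofia to instruct Yusuf to think that the minister could inspect ___ in the afternoon?

The director may encourage Sofia to instruct Yusuf to think that the minister could inspect what in the afternoon.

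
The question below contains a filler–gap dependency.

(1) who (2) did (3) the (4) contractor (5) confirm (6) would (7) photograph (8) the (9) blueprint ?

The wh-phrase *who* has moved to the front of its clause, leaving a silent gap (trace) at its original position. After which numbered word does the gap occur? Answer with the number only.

5

Underlying clause: The contractor did confirm who would photograph the blueprint.
The filler 'who' is interpreted as the subject of the clause embedded under 'confirm'. It moves to the left edge, and the trace sits right after 'confirm':
Who did the contractor confirm ___ would photograph the blueprint?
'confirm' is word 5.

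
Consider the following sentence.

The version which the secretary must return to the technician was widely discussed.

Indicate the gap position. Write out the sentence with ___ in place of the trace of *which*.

The version which the secretary must return ___ to the technician was widely discussed.

'which' functions as the direct object of 'return'. The gap is right after 'return'.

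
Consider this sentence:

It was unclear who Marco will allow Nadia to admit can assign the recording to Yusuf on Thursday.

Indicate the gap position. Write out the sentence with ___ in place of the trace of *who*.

It was unclear who Marco will allow Nadia to admit ___ can assign the recording to Yusuf on Thursday.

Underlying clause: Marco will allow Nadia to admit who can assign the recording to Yusuf on Thursday.
'who' functions as the subject of the clause embedded under 'admit'. The gap is right after 'admit'.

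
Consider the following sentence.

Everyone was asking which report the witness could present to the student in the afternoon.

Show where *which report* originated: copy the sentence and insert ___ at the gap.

Everyone was asking which report the witness could present ___ to the student in the afternoon.

Before movement: The witness could present which report to the student in the afternoon.
'which report' functions as the direct object of 'present'. The gap is right after 'present'.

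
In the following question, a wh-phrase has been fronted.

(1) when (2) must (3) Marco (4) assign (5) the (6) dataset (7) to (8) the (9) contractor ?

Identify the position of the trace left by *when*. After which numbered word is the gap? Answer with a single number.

9

Underlying clause: Marco must assign the dataset to the contractor when.
'when' functions as the temporal adjunct. It moves to the left edge, and the trace sits right after 'contractor':
When must Marco assign the dataset to the contractor ___?
'contractor' is word 9.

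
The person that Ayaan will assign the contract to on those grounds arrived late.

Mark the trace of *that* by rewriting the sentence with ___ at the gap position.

The filler 'that' is interpreted as the object of the preposition 'to' (recipient of 'assign'). The gap is right after 'to'.

The person that Ayaan will assign the contract to ___ on those grounds arrived late.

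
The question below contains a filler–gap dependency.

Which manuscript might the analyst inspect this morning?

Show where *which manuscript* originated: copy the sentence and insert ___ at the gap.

Pre-movement form: The analyst might inspect which manuscript this morning.
'which manuscript' functions as the direct object of 'inspect'. The gap is right after 'inspect'.

Which manuscript might the analyst inspect ___ this morning?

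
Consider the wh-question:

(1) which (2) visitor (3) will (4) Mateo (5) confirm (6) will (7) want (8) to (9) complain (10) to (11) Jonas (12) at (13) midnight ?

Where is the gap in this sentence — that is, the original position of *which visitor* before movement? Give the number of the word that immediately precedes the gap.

5

Before movement: Mateo will confirm which visitor will want to complain to Jonas at midnight.
'which visitor' is the subject of the clause embedded under 'confirm'. Wh-movement fronts it, leaving a gap right after 'confirm':
Which visitor will Mateo confirm ___ will want to complain to Jonas at midnight?
'confirm' is word 5.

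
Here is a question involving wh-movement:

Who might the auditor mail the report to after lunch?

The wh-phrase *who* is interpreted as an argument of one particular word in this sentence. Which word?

Before movement: The auditor might mail the report to who after lunch.
The filler 'who' is interpreted as the object of the preposition 'to' (recipient of 'mail'). Wh-movement fronts it, leaving a gap right after 'to':
Who might the auditor mail the report to ___ after lunch?

to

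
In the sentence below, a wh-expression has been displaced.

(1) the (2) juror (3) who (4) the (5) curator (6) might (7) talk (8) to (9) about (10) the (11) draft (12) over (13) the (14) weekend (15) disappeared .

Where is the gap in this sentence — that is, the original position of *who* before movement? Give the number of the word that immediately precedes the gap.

The filler 'who' is interpreted as the object of the preposition 'to'. Fronting leaves a gap immediately after 'to':
The juror who the curator might talk to ___ about the draft over the weekend disappeared.
'to' is word 8.

8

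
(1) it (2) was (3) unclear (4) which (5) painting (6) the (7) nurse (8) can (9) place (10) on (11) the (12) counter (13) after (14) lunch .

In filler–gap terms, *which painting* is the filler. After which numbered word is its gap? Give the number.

Before movement: The nurse can place which painting on the counter after lunch.
'which painting' is the direct object of 'place'. Fronting leaves a gap immediately after 'place':
It was unclear which painting the nurse can place ___ on the counter after lunch.
'place' is word 9.

9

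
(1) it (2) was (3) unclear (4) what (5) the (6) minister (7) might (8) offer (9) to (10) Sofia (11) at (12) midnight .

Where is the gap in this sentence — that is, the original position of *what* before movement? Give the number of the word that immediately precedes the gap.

Pre-movement form: The minister might offer what to Sofia at midnight.
'what' functions as the direct object of 'offer'. Wh-movement fronts it, leaving a gap right after 'offer':
It was unclear what the minister might offer ___ to Sofia at midnight.
'offer' is word 8.

8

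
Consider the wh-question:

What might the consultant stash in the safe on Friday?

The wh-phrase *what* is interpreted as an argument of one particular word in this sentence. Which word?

stash

Before movement: The consultant might stash what in the safe on Friday.
'what' is the direct object of 'stash'. Wh-movement fronts it, leaving a gap right after 'stash':
What might the consultant stash ___ in the safe on Friday?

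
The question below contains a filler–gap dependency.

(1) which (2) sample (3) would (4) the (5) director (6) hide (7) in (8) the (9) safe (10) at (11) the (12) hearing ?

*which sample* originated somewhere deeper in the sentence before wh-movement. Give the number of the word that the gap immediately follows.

6

Pre-movement form: The director would hide which sample in the safe at the hearing.
'which sample' is the direct object of 'hide'. Fronting leaves a gap immediately after 'hide':
Which sample would the director hide ___ in the safe at the hearing?
'hide' is word 6.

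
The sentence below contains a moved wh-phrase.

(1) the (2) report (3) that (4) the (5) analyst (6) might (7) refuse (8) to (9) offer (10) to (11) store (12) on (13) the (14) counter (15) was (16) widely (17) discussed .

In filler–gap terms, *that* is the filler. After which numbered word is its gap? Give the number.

The filler 'that' is interpreted as the direct object of 'store'. Fronting leaves a gap immediately after 'store':
The report that the analyst might refuse to offer to store ___ on the counter was widely discussed.
'store' is word 11.

11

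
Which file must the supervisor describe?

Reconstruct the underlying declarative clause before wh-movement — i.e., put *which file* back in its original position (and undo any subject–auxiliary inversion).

The filler 'which file' is interpreted as the direct object of 'describe'. Wh-movement fronts it, leaving a gap right after 'describe':
Which file must the supervisor describe ___?

The supervisor must describe which file.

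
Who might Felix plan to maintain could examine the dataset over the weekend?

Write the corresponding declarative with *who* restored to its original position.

The filler 'who' is interpreted as the subject of the clause embedded under 'maintain'. It moves to the left edge, and the trace sits right after 'maintain':
Who might Felix plan to maintain ___ could examine the dataset over the weekend?

Felix might plan to maintain who could examine the dataset over the weekend.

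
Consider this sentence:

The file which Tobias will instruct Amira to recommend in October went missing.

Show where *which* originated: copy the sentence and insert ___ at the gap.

'which' is the direct object of 'recommend'. The gap is right after 'recommend'.

The file which Tobias will instruct Amira to recommend ___ in October went missing.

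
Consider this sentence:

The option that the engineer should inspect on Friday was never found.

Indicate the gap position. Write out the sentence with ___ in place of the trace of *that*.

The filler 'that' is interpreted as the direct object of 'inspect'. The gap is right after 'inspect'.

The option that the engineer should inspect ___ on Friday was never found.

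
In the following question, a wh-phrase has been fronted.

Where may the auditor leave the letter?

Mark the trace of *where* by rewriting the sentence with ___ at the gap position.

Where may the auditor leave the letter ___?

In situ: The auditor may leave the letter where.
'where' is the locative complement of 'leave'. The gap is right after 'letter'.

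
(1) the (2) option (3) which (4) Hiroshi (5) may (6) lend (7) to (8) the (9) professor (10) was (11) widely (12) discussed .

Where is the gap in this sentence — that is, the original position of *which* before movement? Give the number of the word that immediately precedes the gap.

6

'which' functions as the direct object of 'lend'. It moves to the left edge, and the trace sits right after 'lend':
The option which Hiroshi may lend ___ to the professor was widely discussed.
'lend' is word 6.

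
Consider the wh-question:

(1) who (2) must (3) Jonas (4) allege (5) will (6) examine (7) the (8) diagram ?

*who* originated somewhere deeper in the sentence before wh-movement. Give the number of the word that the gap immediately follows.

Underlying clause: Jonas must allege who will examine the diagram.
'who' functions as the subject of the clause embedded under 'allege'. It moves to the left edge, and the trace sits right after 'allege':
Who must Jonas allege ___ will examine the diagram?
'allege' is word 4.

4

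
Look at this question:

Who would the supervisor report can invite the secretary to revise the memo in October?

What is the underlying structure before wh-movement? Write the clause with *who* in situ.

The supervisor would report who can invite the secretary to revise the memo in October.

'who' is the subject of the clause embedded under 'report'. Fronting leaves a gap immediately after 'report':
Who would the supervisor report ___ can invite the secretary to revise the memo in October?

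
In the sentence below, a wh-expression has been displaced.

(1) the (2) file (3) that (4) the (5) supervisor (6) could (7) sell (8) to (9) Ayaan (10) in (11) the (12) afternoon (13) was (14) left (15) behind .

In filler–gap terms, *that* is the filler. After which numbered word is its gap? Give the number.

7

'that' functions as the direct object of 'sell'. Wh-movement fronts it, leaving a gap right after 'sell':
The file that the supervisor could sell ___ to Ayaan in the afternoon was left behind.
'sell' is word 7.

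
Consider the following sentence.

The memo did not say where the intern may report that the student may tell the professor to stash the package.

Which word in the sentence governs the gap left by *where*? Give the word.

stash

Before movement: The intern may report that the student may tell the professor to stash the package where.
'where' is the locative complement of 'stash'. Wh-movement fronts it, leaving a gap right after 'package':
The memo did not say where the intern may report that the student may tell the professor to stash the package ___.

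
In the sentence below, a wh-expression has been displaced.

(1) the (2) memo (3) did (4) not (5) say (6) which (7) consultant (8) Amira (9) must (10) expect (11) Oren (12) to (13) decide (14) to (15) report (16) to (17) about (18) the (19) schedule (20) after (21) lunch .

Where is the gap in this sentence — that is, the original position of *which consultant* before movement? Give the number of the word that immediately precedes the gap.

Pre-movement form: Amira must expect Oren to decide to report to which consultant about the schedule after lunch.
'which consultant' functions as the object of the preposition 'to'. Wh-movement fronts it, leaving a gap right after 'to':
The memo did not say which consultant Amira must expect Oren to decide to report to ___ about the schedule after lunch.
'to' is word 16.

16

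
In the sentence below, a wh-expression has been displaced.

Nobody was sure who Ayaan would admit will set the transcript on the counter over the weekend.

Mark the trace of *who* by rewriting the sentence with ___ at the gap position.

Underlying clause: Ayaan would admit who will set the transcript on the counter over the weekend.
'who' functions as the subject of the clause embedded under 'admit'. The gap is right after 'admit'.

Nobody was sure who Ayaan would admit ___ will set the transcript on the counter over the weekend.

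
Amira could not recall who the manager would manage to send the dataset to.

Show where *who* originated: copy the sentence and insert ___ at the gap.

Amira could not recall who the manager would manage to send the dataset to ___.

Before movement: The manager would manage to send the dataset to who.
The filler 'who' is interpreted as the object of the preposition 'to' (recipient of 'send'). The gap is right after 'to'.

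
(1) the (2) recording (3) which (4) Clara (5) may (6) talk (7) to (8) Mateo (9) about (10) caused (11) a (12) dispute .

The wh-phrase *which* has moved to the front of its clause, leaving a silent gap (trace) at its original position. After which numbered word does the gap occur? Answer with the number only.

9

'which' functions as the object of the preposition 'about'. It moves to the left edge, and the trace sits right after 'about':
The recording which Clara may talk to Mateo about ___ caused a dispute.
'about' is word 9.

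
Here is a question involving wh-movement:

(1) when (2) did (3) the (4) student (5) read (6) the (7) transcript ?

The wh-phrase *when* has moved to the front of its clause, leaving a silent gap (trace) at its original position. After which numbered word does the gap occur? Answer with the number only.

In situ: The student did read the transcript when.
The filler 'when' is interpreted as the temporal adjunct. Fronting leaves a gap immediately after 'transcript':
When did the student read the transcript ___?
'transcript' is word 7.

7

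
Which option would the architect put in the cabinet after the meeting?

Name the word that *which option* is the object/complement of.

In situ: The architect would put which option in the cabinet after the meeting.
'which option' is the direct object of 'put'. Fronting leaves a gap immediately after 'put':
Which option would the architect put ___ in the cabinet after the meeting?

put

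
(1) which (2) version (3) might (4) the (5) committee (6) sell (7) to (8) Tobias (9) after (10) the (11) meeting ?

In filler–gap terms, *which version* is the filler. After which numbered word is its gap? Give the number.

6

Underlying clause: The committee might sell which version to Tobias after the meeting.
'which version' functions as the direct object of 'sell'. It moves to the left edge, and the trace sits right after 'sell':
Which version might the committee sell ___ to Tobias after the meeting?
'sell' is word 6.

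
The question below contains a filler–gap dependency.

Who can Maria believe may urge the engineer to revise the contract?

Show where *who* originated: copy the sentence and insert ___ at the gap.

Who can Maria believe ___ may urge the engineer to revise the contract?

In situ: Maria can believe who may urge the engineer to revise the contract.
'who' is the subject of the clause embedded under 'believe'. The gap is right after 'believe'.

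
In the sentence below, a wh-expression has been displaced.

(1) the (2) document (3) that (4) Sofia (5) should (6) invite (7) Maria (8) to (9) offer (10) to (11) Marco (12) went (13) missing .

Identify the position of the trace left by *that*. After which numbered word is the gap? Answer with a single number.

'that' functions as the direct object of 'offer'. It moves to the left edge, and the trace sits right after 'offer':
The document that Sofia should invite Maria to offer ___ to Marco went missing.
'offer' is word 9.

9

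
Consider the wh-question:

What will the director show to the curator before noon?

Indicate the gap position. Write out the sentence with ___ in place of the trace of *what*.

What will the director show ___ to the curator before noon?

Pre-movement form: The director will show what to the curator before noon.
The filler 'what' is interpreted as the direct object of 'show'. The gap is right after 'show'.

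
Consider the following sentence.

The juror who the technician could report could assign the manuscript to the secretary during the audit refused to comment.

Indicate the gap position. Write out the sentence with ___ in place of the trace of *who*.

The filler 'who' is interpreted as the subject of the clause embedded under 'report'. The gap is right after 'report'.

The juror who the technician could report ___ could assign the manuscript to the secretary during the audit refused to comment.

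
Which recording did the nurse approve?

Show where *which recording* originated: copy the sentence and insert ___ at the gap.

Which recording did the nurse approve ___?

Underlying clause: The nurse did approve which recording.
'which recording' functions as the direct object of 'approve'. The gap is right after 'approve'.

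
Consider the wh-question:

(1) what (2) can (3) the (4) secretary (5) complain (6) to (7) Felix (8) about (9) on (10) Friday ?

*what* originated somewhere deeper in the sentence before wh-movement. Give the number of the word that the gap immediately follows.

Before movement: The secretary can complain to Felix about what on Friday.
'what' is the object of the preposition 'about'. It moves to the left edge, and the trace sits right after 'about':
What can the secretary complain to Felix about ___ on Friday?
'about' is word 8.

8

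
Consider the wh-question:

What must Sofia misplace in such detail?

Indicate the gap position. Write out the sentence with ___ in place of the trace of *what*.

What must Sofia misplace ___ in such detail?

Pre-movement form: Sofia must misplace what in such detail.
'what' functions as the direct object of 'misplace'. The gap is right after 'misplace'.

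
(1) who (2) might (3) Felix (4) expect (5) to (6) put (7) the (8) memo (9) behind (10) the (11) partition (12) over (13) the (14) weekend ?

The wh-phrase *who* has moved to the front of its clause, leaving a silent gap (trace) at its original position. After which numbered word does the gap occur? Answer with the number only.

In situ: Felix might expect who to put the memo behind the partition over the weekend.
The filler 'who' is interpreted as the direct object of 'expect'. It moves to the left edge, and the trace sits right after 'expect':
Who might Felix expect ___ to put the memo behind the partition over the weekend?
'expect' is word 4.

4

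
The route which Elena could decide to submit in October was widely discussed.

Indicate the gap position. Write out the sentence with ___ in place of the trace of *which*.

'which' is the direct object of 'submit'. The gap is right after 'submit'.

The route which Elena could decide to submit ___ in October was widely discussed.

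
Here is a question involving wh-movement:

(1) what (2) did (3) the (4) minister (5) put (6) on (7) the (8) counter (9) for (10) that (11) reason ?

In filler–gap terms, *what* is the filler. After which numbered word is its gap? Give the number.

5

Underlying clause: The minister did put what on the counter for that reason.
'what' is the direct object of 'put'. It moves to the left edge, and the trace sits right after 'put':
What did the minister put ___ on the counter for that reason?
'put' is word 5.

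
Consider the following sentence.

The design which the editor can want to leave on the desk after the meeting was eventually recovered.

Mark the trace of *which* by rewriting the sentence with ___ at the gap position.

'which' is the direct object of 'leave'. The gap is right after 'leave'.

The design which the editor can want to leave ___ on the desk after the meeting was eventually recovered.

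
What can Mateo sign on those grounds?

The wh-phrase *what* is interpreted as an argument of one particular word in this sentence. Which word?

sign

Pre-movement form: Mateo can sign what on those grounds.
'what' functions as the direct object of 'sign'. Fronting leaves a gap immediately after 'sign':
What can Mateo sign ___ on those grounds?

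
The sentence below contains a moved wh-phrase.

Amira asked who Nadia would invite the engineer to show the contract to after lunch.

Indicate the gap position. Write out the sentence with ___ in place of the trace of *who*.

Before movement: Nadia would invite the engineer to show the contract to who after lunch.
'who' is the object of the preposition 'to' (recipient of 'show'). The gap is right after 'to'.

Amira asked who Nadia would invite the engineer to show the contract to ___ after lunch.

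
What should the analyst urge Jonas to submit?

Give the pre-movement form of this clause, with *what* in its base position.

'what' functions as the direct object of 'submit'. Fronting leaves a gap immediately after 'submit':
What should the analyst urge Jonas to submit ___?

The analyst should urge Jonas to submit what.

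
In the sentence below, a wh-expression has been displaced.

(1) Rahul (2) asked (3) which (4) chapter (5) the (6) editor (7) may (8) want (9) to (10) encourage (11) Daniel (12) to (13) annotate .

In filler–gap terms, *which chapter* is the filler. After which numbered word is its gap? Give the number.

13

Before movement: The editor may want to encourage Daniel to annotate which chapter.
'which chapter' functions as the direct object of 'annotate'. Wh-movement fronts it, leaving a gap right after 'annotate':
Rahul asked which chapter the editor may want to encourage Daniel to annotate ___.
'annotate' is word 13.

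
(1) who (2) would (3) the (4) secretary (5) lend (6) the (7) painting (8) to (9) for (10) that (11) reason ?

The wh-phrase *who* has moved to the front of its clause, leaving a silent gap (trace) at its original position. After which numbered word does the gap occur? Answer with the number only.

Pre-movement form: The secretary would lend the painting to who for that reason.
'who' is the object of the preposition 'to' (recipient of 'lend'). Fronting leaves a gap immediately after 'to':
Who would the secretary lend the painting to ___ for that reason?
'to' is word 8.

8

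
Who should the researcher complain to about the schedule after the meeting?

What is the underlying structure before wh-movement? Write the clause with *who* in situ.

The researcher should complain to who about the schedule after the meeting.

The filler 'who' is interpreted as the object of the preposition 'to'. Fronting leaves a gap immediately after 'to':
Who should the researcher complain to ___ about the schedule after the meeting?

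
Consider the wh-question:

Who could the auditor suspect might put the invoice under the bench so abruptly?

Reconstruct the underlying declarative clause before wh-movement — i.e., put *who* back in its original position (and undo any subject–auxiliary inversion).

The filler 'who' is interpreted as the subject of the clause embedded under 'suspect'. Fronting leaves a gap immediately after 'suspect':
Who could the auditor suspect ___ might put the invoice under the bench so abruptly?

The auditor could suspect who might put the invoice under the bench so abruptly.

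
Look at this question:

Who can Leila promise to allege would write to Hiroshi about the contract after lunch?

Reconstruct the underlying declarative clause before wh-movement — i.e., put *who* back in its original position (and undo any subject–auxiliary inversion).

Leila can promise to allege who would write to Hiroshi about the contract after lunch.

The filler 'who' is interpreted as the subject of the clause embedded under 'allege'. Wh-movement fronts it, leaving a gap right after 'allege':
Who can Leila promise to allege ___ would write to Hiroshi about the contract after lunch?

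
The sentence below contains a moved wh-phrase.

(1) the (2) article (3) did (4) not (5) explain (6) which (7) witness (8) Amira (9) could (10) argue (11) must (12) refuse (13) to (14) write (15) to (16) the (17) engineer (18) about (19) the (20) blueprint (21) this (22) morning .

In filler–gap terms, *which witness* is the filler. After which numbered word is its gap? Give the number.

Before movement: Amira could argue which witness must refuse to write to the engineer about the blueprint this morning.
'which witness' functions as the subject of the clause embedded under 'argue'. Wh-movement fronts it, leaving a gap right after 'argue':
The article did not explain which witness Amira could argue ___ must refuse to write to the engineer about the blueprint this morning.
'argue' is word 10.

10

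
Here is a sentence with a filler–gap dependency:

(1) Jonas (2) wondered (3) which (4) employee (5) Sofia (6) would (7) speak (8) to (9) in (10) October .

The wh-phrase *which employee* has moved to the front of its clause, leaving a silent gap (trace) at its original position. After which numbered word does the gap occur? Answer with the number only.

Before movement: Sofia would speak to which employee in October.
'which employee' is the object of the preposition 'to'. It moves to the left edge, and the trace sits right after 'to':
Jonas wondered which employee Sofia would speak to ___ in October.
'to' is word 8.

8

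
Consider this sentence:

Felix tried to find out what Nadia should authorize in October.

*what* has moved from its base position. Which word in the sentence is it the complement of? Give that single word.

authorize

Underlying clause: Nadia should authorize what in October.
'what' is the direct object of 'authorize'. It moves to the left edge, and the trace sits right after 'authorize':
Felix tried to find out what Nadia should authorize ___ in October.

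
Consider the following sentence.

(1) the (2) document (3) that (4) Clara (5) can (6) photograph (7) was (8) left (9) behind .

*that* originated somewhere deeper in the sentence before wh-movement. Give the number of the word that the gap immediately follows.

6

The filler 'that' is interpreted as the direct object of 'photograph'. Wh-movement fronts it, leaving a gap right after 'photograph':
The document that Clara can photograph ___ was left behind.
'photograph' is word 6.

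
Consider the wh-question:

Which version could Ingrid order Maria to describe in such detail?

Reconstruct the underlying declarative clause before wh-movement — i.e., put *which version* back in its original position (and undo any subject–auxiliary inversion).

'which version' functions as the direct object of 'describe'. Fronting leaves a gap immediately after 'describe':
Which version could Ingrid order Maria to describe ___ in such detail?

Ingrid could order Maria to describe which version in such detail.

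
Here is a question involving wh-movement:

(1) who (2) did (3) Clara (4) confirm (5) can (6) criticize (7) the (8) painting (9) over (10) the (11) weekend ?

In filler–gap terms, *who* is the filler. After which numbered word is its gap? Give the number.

Pre-movement form: Clara did confirm who can criticize the painting over the weekend.
'who' functions as the subject of the clause embedded under 'confirm'. It moves to the left edge, and the trace sits right after 'confirm':
Who did Clara confirm ___ can criticize the painting over the weekend?
'confirm' is word 4.

4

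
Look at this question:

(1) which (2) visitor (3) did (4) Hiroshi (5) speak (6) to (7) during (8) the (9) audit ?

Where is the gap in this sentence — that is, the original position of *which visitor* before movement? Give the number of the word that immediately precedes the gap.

6

Underlying clause: Hiroshi did speak to which visitor during the audit.
'which visitor' functions as the object of the preposition 'to'. Fronting leaves a gap immediately after 'to':
Which visitor did Hiroshi speak to ___ during the audit?
'to' is word 6.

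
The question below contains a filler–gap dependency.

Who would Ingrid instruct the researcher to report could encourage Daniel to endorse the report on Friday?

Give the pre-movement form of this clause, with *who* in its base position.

Ingrid would instruct the researcher to report who could encourage Daniel to endorse the report on Friday.

The filler 'who' is interpreted as the subject of the clause embedded under 'report'. Fronting leaves a gap immediately after 'report':
Who would Ingrid instruct the researcher to report ___ could encourage Daniel to endorse the report on Friday?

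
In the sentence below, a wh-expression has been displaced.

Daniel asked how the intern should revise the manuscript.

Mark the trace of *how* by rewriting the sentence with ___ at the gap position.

Underlying clause: The intern should revise the manuscript how.
The filler 'how' is interpreted as the manner adjunct. The gap is right after 'manuscript'.

Daniel asked how the intern should revise the manuscript ___.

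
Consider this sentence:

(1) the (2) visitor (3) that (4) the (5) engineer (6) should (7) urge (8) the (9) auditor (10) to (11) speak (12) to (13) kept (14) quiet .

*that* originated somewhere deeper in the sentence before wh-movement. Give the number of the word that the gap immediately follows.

12

'that' is the object of the preposition 'to'. It moves to the left edge, and the trace sits right after 'to':
The visitor that the engineer should urge the auditor to speak to ___ kept quiet.
'to' is word 12.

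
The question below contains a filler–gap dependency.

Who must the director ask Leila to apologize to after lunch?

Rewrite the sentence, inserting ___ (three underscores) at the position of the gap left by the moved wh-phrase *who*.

Who must the director ask Leila to apologize to ___ after lunch?

In situ: The director must ask Leila to apologize to who after lunch.
'who' is the object of the preposition 'to'. The gap is right after 'to'.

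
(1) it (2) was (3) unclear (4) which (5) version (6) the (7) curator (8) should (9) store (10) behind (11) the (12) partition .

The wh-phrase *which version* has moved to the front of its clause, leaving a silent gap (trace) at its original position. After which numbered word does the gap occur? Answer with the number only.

Before movement: The curator should store which version behind the partition.
'which version' functions as the direct object of 'store'. Wh-movement fronts it, leaving a gap right after 'store':
It was unclear which version the curator should store ___ behind the partition.
'store' is word 9.

9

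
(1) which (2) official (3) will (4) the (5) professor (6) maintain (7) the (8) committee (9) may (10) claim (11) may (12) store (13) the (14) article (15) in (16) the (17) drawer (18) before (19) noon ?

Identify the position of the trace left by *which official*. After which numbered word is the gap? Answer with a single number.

10

Before movement: The professor will maintain the committee may claim which official may store the article in the drawer before noon.
The filler 'which official' is interpreted as the subject of the clause embedded under 'claim'. Fronting leaves a gap immediately after 'claim':
Which official will the professor maintain the committee may claim ___ may store the article in the drawer before noon?
'claim' is word 10.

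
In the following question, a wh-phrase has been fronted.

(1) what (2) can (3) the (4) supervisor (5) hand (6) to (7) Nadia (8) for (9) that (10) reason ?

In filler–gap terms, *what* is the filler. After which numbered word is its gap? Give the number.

5

In situ: The supervisor can hand what to Nadia for that reason.
The filler 'what' is interpreted as the direct object of 'hand'. It moves to the left edge, and the trace sits right after 'hand':
What can the supervisor hand ___ to Nadia for that reason?
'hand' is word 5.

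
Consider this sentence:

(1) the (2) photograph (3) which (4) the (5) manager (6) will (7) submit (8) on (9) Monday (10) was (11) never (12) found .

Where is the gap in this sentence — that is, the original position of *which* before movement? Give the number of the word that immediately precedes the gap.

'which' is the direct object of 'submit'. Wh-movement fronts it, leaving a gap right after 'submit':
The photograph which the manager will submit ___ on Monday was never found.
'submit' is word 7.

7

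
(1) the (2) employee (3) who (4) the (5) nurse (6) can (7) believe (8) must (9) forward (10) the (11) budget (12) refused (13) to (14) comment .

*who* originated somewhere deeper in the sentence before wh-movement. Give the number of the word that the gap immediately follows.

7

'who' functions as the subject of the clause embedded under 'believe'. It moves to the left edge, and the trace sits right after 'believe':
The employee who the nurse can believe ___ must forward the budget refused to comment.
'believe' is word 7.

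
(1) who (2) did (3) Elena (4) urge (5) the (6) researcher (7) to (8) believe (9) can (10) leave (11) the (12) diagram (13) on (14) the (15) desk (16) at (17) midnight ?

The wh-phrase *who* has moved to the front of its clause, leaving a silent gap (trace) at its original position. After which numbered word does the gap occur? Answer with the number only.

8

Pre-movement form: Elena did urge the researcher to believe who can leave the diagram on the desk at midnight.
'who' functions as the subject of the clause embedded under 'believe'. Wh-movement fronts it, leaving a gap right after 'believe':
Who did Elena urge the researcher to believe ___ can leave the diagram on the desk at midnight?
'believe' is word 8.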